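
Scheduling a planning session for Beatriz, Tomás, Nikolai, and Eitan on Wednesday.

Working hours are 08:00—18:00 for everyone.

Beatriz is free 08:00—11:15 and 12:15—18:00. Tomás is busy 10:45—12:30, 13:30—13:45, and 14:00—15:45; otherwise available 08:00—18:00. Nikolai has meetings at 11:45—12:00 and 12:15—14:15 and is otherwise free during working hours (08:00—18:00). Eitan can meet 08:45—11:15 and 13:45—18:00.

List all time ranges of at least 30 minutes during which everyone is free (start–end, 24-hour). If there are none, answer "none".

08:45–10:45, 15:45–18:00

Tomás free within 08:00–18:00: 08:00–10:45, 12:30–13:30, 13:45–14:00, 15:45–18:00.
Nikolai free within 08:00–18:00: 08:00–11:45, 12:00–12:15, 14:15–18:00.
Beatriz ∩ Tomás: 08:00–10:45, 12:30–13:30, 13:45–14:00, 15:45–18:00.
Beatriz ∩ Tomás ∩ Nikolai: 08:00–10:45, 15:45–18:00.
Beatriz ∩ Tomás ∩ Nikolai ∩ Eitan: 08:45–10:45, 15:45–18:00.
Windows ≥ 30 min: 08:45–10:45, 15:45–18:00.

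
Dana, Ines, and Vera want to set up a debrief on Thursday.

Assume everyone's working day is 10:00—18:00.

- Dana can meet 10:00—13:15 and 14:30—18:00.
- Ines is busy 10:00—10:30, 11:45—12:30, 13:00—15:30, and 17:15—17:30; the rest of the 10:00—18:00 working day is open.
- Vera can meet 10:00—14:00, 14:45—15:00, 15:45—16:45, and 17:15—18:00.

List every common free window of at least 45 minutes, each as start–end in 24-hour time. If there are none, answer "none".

10:30–11:45, 15:45–16:45

Ines free within 10:00–18:00: 10:30–11:45, 12:30–13:00, 15:30–17:15, 17:30–18:00.
Dana ∩ Ines: 10:30–11:45, 12:30–13:00, 15:30–17:15, 17:30–18:00.
Dana ∩ Ines ∩ Vera: 10:30–11:45, 12:30–13:00, 15:45–16:45, 17:30–18:00.
Windows ≥ 45 min: 10:30–11:45, 15:45–16:45.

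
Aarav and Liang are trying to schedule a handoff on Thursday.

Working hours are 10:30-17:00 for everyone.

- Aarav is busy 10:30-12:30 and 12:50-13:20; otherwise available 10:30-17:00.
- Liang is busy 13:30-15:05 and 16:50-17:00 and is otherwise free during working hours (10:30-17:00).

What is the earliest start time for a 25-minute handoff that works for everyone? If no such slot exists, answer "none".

Aarav free within 10:30–17:00: 12:30–12:50, 13:20–17:00.
Liang free within 10:30–17:00: 10:30–13:30, 15:05–16:50.
Aarav ∩ Liang: 12:30–12:50, 13:20–13:30, 15:05–16:50.
Windows ≥ 25 min: 15:05–16:50.
Earliest such window starts at 15:05.

15:05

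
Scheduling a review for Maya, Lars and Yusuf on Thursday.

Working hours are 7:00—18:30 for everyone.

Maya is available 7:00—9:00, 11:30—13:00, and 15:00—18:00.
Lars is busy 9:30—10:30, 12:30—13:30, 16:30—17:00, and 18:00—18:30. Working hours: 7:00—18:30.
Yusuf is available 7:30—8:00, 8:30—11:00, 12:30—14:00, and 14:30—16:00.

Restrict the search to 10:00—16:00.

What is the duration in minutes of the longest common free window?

60 minutes

Lars free within 07:00–18:30: 07:00–09:30, 10:30–12:30, 13:30–16:30, 17:00–18:00.
Maya ∩ Lars: 07:00–09:00, 11:30–12:30, 15:00–16:30, 17:00–18:00.
Maya ∩ Lars ∩ Yusuf: 07:30–08:00, 08:30–09:00, 15:00–16:00.
Restricted to 10:00–16:00: 15:00–16:00.
Single common window of 60 minutes.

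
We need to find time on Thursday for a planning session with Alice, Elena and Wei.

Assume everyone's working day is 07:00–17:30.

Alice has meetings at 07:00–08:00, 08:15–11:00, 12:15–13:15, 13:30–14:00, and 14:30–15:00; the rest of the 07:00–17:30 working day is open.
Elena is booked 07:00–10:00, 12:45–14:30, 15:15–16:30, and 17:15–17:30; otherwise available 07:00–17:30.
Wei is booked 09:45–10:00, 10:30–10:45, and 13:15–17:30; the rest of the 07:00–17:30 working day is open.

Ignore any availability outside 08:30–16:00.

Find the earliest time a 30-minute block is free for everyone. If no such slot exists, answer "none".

11:00

Alice free within 07:00–17:30: 08:00–08:15, 11:00–12:15, 13:15–13:30, 14:00–14:30, 15:00–17:30.
Elena free within 07:00–17:30: 10:00–12:45, 14:30–15:15, 16:30–17:15.
Wei free within 07:00–17:30: 07:00–09:45, 10:00–10:30, 10:45–13:15.
Alice ∩ Elena: 11:00–12:15, 15:00–15:15, 16:30–17:15.
Alice ∩ Elena ∩ Wei: 11:00–12:15.
Restricted to 08:30–16:00: 11:00–12:15.
Windows ≥ 30 min: 11:00–12:15.
Earliest such window starts at 11:00.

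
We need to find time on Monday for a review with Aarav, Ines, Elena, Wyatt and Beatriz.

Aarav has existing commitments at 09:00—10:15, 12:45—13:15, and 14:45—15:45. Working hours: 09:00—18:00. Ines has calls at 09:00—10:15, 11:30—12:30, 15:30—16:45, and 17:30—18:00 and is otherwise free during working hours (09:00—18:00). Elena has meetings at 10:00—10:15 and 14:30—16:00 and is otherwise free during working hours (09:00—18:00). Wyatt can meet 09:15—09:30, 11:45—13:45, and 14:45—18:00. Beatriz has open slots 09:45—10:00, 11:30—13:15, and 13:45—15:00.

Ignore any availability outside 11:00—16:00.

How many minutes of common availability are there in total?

15 minutes

Aarav free within 09:00–18:00: 10:15–12:45, 13:15–14:45, 15:45–18:00.
Ines free within 09:00–18:00: 10:15–11:30, 12:30–15:30, 16:45–17:30.
Elena free within 09:00–18:00: 09:00–10:00, 10:15–14:30, 16:00–18:00.
Aarav ∩ Ines: 10:15–11:30, 12:30–12:45, 13:15–14:45, 16:45–17:30.
Aarav ∩ Ines ∩ Elena: 10:15–11:30, 12:30–12:45, 13:15–14:30, 16:45–17:30.
Aarav ∩ Ines ∩ Elena ∩ Wyatt: 12:30–12:45, 13:15–13:45, 16:45–17:30.
Aarav ∩ Ines ∩ Elena ∩ Wyatt ∩ Beatriz: 12:30–12:45.
Restricted to 11:00–16:00: 12:30–12:45.
Total common minutes: 15.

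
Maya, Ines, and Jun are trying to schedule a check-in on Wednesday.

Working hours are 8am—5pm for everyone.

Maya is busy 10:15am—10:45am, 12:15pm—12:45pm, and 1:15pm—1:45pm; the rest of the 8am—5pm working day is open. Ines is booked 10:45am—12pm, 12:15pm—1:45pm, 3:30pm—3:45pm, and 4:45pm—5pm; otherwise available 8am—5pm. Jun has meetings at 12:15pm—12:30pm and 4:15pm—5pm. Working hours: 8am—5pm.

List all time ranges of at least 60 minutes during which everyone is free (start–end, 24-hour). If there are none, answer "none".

Maya free within 08:00–17:00: 08:00–10:15, 10:45–12:15, 12:45–13:15, 13:45–17:00.
Ines free within 08:00–17:00: 08:00–10:45, 12:00–12:15, 13:45–15:30, 15:45–16:45.
Jun free within 08:00–17:00: 08:00–12:15, 12:30–16:15.
Maya ∩ Ines: 08:00–10:15, 12:00–12:15, 13:45–15:30, 15:45–16:45.
Maya ∩ Ines ∩ Jun: 08:00–10:15, 12:00–12:15, 13:45–15:30, 15:45–16:15.
Windows ≥ 60 min: 08:00–10:15, 13:45–15:30.

08:00–10:15, 13:45–15:30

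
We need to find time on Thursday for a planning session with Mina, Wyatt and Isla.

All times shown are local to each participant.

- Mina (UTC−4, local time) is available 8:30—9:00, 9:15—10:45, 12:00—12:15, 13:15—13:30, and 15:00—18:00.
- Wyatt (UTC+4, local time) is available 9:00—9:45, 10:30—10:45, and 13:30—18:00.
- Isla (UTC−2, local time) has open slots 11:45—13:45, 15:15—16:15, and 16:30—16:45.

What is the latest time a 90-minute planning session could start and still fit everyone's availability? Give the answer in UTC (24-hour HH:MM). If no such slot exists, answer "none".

none

Mina → UTC: 12:30–13:00, 13:15–14:45, 16:00–16:15, 17:15–17:30, 19:00–22:00.
Wyatt → UTC: 05:00–05:45, 06:30–06:45, 09:30–14:00.
Isla → UTC: 13:45–15:45, 17:15–18:15, 18:30–18:45.
Mina ∩ Wyatt: 12:30–13:00, 13:15–14:00.
Mina ∩ Wyatt ∩ Isla: 13:45–14:00.
Windows ≥ 90 min: (none).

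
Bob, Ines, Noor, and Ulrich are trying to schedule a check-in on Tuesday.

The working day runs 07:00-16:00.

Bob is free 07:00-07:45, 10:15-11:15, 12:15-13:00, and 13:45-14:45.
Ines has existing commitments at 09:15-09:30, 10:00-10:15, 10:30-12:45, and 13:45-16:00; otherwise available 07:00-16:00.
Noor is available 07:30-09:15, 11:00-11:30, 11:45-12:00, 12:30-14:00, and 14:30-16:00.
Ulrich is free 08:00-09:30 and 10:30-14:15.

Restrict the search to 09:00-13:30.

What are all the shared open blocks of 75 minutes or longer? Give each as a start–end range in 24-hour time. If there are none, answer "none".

none

Ines free within 07:00–16:00: 07:00–09:15, 09:30–10:00, 10:15–10:30, 12:45–13:45.
Bob ∩ Ines: 07:00–07:45, 10:15–10:30, 12:45–13:00.
Bob ∩ Ines ∩ Noor: 07:30–07:45, 12:45–13:00.
Bob ∩ Ines ∩ Noor ∩ Ulrich: 12:45–13:00.
Restricted to 09:00–13:30: 12:45–13:00.
Windows ≥ 75 min: (none).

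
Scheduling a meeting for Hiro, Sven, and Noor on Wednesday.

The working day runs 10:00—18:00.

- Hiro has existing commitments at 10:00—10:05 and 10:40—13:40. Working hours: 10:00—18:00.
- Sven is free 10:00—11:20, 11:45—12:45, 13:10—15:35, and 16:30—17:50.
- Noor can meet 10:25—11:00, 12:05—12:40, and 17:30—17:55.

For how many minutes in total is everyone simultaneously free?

35 minutes

Hiro free within 10:00–18:00: 10:05–10:40, 13:40–18:00.
Hiro ∩ Sven: 10:05–10:40, 13:40–15:35, 16:30–17:50.
Hiro ∩ Sven ∩ Noor: 10:25–10:40, 17:30–17:50.
Total common minutes: 15 + 20 = 35.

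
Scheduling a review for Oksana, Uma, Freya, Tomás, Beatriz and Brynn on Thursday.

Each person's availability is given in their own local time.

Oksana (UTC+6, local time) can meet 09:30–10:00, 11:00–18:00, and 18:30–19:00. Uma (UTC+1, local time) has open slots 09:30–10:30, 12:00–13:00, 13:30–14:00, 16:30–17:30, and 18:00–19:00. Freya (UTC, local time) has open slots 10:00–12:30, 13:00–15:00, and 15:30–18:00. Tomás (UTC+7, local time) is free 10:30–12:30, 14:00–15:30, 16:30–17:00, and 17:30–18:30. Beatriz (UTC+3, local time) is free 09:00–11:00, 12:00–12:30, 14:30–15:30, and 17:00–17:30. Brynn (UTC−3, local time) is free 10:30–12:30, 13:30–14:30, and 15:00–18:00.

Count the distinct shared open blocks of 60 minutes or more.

0

Oksana → UTC: 03:30–04:00, 05:00–12:00, 12:30–13:00.
Uma → UTC: 08:30–09:30, 11:00–12:00, 12:30–13:00, 15:30–16:30, 17:00–18:00.
Freya → UTC: 10:00–12:30, 13:00–15:00, 15:30–18:00.
Tomás → UTC: 03:30–05:30, 07:00–08:30, 09:30–10:00, 10:30–11:30.
Beatriz → UTC: 06:00–08:00, 09:00–09:30, 11:30–12:30, 14:00–14:30.
Brynn → UTC: 13:30–15:30, 16:30–17:30, 18:00–21:00.
Oksana ∩ Uma: 08:30–09:30, 11:00–12:00, 12:30–13:00.
Oksana ∩ Uma ∩ Freya: 11:00–12:00.
Oksana ∩ Uma ∩ Freya ∩ Tomás: 11:00–11:30.
Oksana ∩ Uma ∩ Freya ∩ Tomás ∩ Beatriz: (none).
Oksana ∩ Uma ∩ Freya ∩ Tomás ∩ Beatriz ∩ Brynn: (none).
Windows ≥ 60 min: (none).
That's 0 windows.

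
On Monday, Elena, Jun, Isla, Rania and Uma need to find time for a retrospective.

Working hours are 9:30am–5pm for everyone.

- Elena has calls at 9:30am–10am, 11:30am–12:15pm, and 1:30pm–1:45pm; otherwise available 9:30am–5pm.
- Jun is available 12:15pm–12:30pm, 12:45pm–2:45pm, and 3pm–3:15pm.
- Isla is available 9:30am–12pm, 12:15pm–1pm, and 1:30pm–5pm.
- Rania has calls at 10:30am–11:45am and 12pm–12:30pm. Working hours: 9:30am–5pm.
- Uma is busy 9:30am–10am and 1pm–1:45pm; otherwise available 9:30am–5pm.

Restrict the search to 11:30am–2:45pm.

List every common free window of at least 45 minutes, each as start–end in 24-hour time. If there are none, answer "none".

Elena free within 09:30–17:00: 10:00–11:30, 12:15–13:30, 13:45–17:00.
Rania free within 09:30–17:00: 09:30–10:30, 11:45–12:00, 12:30–17:00.
Uma free within 09:30–17:00: 10:00–13:00, 13:45–17:00.
Elena ∩ Jun: 12:15–12:30, 12:45–13:30, 13:45–14:45, 15:00–15:15.
Elena ∩ Jun ∩ Isla: 12:15–12:30, 12:45–13:00, 13:45–14:45, 15:00–15:15.
Elena ∩ Jun ∩ Isla ∩ Rania: 12:45–13:00, 13:45–14:45, 15:00–15:15.
Elena ∩ Jun ∩ Isla ∩ Rania ∩ Uma: 12:45–13:00, 13:45–14:45, 15:00–15:15.
Restricted to 11:30–14:45: 12:45–13:00, 13:45–14:45.
Windows ≥ 45 min: 13:45–14:45.

13:45–14:45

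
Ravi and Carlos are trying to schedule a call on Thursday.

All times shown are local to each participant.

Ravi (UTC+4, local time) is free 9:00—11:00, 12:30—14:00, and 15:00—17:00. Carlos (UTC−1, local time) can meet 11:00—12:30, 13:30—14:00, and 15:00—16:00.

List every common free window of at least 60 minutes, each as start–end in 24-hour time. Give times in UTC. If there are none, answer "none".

Ravi → UTC: 05:00–07:00, 08:30–10:00, 11:00–13:00.
Carlos → UTC: 12:00–13:30, 14:30–15:00, 16:00–17:00.
Ravi ∩ Carlos: 12:00–13:00.
Windows ≥ 60 min: 12:00–13:00.

12:00–13:00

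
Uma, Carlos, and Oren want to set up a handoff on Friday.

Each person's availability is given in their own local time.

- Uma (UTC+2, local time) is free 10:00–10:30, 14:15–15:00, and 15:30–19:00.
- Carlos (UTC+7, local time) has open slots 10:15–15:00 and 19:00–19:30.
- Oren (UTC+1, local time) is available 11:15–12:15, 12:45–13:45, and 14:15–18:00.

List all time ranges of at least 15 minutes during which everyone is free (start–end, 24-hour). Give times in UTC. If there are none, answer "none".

Uma → UTC: 08:00–08:30, 12:15–13:00, 13:30–17:00.
Carlos → UTC: 03:15–08:00, 12:00–12:30.
Oren → UTC: 10:15–11:15, 11:45–12:45, 13:15–17:00.
Uma ∩ Carlos: 12:15–12:30.
Uma ∩ Carlos ∩ Oren: 12:15–12:30.
Windows ≥ 15 min: 12:15–12:30.

12:15–12:30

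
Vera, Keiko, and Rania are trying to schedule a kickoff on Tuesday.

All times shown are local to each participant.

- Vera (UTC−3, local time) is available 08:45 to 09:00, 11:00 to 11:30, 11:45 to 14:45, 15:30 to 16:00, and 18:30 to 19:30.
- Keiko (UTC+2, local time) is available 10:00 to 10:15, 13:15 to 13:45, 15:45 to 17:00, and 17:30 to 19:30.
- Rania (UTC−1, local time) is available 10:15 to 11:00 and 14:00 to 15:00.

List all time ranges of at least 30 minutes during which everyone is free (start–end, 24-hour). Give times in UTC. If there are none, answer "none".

Vera → UTC: 11:45–12:00, 14:00–14:30, 14:45–17:45, 18:30–19:00, 21:30–22:30.
Keiko → UTC: 08:00–08:15, 11:15–11:45, 13:45–15:00, 15:30–17:30.
Rania → UTC: 11:15–12:00, 15:00–16:00.
Vera ∩ Keiko: 14:00–14:30, 14:45–15:00, 15:30–17:30.
Vera ∩ Keiko ∩ Rania: 15:30–16:00.
Windows ≥ 30 min: 15:30–16:00.

15:30–16:00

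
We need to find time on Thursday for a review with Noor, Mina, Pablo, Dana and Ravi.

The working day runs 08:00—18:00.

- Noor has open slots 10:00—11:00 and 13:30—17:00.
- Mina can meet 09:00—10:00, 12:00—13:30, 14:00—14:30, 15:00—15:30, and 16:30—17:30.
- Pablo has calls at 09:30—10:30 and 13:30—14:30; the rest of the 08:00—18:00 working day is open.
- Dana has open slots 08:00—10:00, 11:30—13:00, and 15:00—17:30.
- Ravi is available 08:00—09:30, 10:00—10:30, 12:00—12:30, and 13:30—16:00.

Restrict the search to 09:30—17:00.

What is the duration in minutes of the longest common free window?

30 minutes

Pablo free within 08:00–18:00: 08:00–09:30, 10:30–13:30, 14:30–18:00.
Noor ∩ Mina: 14:00–14:30, 15:00–15:30, 16:30–17:00.
Noor ∩ Mina ∩ Pablo: 15:00–15:30, 16:30–17:00.
Noor ∩ Mina ∩ Pablo ∩ Dana: 15:00–15:30, 16:30–17:00.
Noor ∩ Mina ∩ Pablo ∩ Dana ∩ Ravi: 15:00–15:30.
Restricted to 09:30–17:00: 15:00–15:30.
Single common window of 30 minutes.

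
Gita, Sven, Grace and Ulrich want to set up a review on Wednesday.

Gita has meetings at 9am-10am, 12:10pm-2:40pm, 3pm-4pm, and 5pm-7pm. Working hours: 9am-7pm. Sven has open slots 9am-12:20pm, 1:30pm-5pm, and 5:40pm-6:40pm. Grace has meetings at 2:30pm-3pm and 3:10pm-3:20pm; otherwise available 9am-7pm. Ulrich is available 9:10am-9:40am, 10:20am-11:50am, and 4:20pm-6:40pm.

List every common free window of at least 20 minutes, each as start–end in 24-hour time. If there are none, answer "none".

Gita free within 09:00–19:00: 10:00–12:10, 14:40–15:00, 16:00–17:00.
Grace free within 09:00–19:00: 09:00–14:30, 15:00–15:10, 15:20–19:00.
Gita ∩ Sven: 10:00–12:10, 14:40–15:00, 16:00–17:00.
Gita ∩ Sven ∩ Grace: 10:00–12:10, 16:00–17:00.
Gita ∩ Sven ∩ Grace ∩ Ulrich: 10:20–11:50, 16:20–17:00.
Windows ≥ 20 min: 10:20–11:50, 16:20–17:00.

10:20–11:50, 16:20–17:00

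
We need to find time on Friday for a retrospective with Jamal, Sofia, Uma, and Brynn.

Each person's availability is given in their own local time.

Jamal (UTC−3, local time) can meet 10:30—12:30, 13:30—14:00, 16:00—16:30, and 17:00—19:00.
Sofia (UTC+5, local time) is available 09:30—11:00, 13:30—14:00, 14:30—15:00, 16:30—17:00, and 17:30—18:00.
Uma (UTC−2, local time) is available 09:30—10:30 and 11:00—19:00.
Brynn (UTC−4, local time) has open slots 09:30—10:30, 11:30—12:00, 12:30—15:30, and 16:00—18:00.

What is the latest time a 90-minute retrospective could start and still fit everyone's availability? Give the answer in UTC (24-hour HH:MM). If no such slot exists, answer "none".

Jamal → UTC: 13:30–15:30, 16:30–17:00, 19:00–19:30, 20:00–22:00.
Sofia → UTC: 04:30–06:00, 08:30–09:00, 09:30–10:00, 11:30–12:00, 12:30–13:00.
Uma → UTC: 11:30–12:30, 13:00–21:00.
Brynn → UTC: 13:30–14:30, 15:30–16:00, 16:30–19:30, 20:00–22:00.
Jamal ∩ Sofia: (none).
Jamal ∩ Sofia ∩ Uma: (none).
Jamal ∩ Sofia ∩ Uma ∩ Brynn: (none).
Windows ≥ 90 min: (none).

none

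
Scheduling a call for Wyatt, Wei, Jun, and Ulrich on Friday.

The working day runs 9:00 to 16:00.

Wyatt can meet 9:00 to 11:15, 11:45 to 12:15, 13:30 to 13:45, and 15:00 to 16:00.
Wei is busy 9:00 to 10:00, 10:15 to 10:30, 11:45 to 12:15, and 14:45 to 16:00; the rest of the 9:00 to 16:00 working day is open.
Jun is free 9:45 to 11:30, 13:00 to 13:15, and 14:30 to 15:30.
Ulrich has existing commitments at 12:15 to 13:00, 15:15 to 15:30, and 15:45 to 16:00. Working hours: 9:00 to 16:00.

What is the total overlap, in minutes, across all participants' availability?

60 minutes

Wei free within 09:00–16:00: 10:00–10:15, 10:30–11:45, 12:15–14:45.
Ulrich free within 09:00–16:00: 09:00–12:15, 13:00–15:15, 15:30–15:45.
Wyatt ∩ Wei: 10:00–10:15, 10:30–11:15, 13:30–13:45.
Wyatt ∩ Wei ∩ Jun: 10:00–10:15, 10:30–11:15.
Wyatt ∩ Wei ∩ Jun ∩ Ulrich: 10:00–10:15, 10:30–11:15.
Total common minutes: 15 + 45 = 60.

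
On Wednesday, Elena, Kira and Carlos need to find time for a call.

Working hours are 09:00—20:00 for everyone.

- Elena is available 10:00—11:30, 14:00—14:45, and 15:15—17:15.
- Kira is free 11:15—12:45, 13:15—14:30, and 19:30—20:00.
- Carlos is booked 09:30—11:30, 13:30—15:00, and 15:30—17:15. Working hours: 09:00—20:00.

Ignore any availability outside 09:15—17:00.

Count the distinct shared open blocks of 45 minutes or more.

Carlos free within 09:00–20:00: 09:00–09:30, 11:30–13:30, 15:00–15:30, 17:15–20:00.
Elena ∩ Kira: 11:15–11:30, 14:00–14:30.
Elena ∩ Kira ∩ Carlos: (none).
Restricted to 09:15–17:00: (none).
Windows ≥ 45 min: (none).
That's 0 windows.

0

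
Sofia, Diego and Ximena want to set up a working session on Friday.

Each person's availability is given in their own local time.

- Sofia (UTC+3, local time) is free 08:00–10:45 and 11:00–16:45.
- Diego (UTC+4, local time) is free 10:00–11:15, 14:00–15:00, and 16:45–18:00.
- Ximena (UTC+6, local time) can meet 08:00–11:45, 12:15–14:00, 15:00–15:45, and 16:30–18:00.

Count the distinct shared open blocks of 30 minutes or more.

Sofia → UTC: 05:00–07:45, 08:00–13:45.
Diego → UTC: 06:00–07:15, 10:00–11:00, 12:45–14:00.
Ximena → UTC: 02:00–05:45, 06:15–08:00, 09:00–09:45, 10:30–12:00.
Sofia ∩ Diego: 06:00–07:15, 10:00–11:00, 12:45–13:45.
Sofia ∩ Diego ∩ Ximena: 06:15–07:15, 10:30–11:00.
Windows ≥ 30 min: 06:15–07:15, 10:30–11:00.
That's 2 windows.

2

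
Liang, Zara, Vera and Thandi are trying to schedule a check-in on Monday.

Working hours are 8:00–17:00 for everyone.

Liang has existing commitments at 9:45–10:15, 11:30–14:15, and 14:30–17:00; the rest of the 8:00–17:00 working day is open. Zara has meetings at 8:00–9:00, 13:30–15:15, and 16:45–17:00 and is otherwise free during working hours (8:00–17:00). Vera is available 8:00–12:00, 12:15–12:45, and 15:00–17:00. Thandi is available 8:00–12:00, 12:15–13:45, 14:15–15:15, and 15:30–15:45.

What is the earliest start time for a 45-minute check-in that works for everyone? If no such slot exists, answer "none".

09:00

Liang free within 08:00–17:00: 08:00–09:45, 10:15–11:30, 14:15–14:30.
Zara free within 08:00–17:00: 09:00–13:30, 15:15–16:45.
Liang ∩ Zara: 09:00–09:45, 10:15–11:30.
Liang ∩ Zara ∩ Vera: 09:00–09:45, 10:15–11:30.
Liang ∩ Zara ∩ Vera ∩ Thandi: 09:00–09:45, 10:15–11:30.
Windows ≥ 45 min: 09:00–09:45, 10:15–11:30.
Earliest such window starts at 09:00.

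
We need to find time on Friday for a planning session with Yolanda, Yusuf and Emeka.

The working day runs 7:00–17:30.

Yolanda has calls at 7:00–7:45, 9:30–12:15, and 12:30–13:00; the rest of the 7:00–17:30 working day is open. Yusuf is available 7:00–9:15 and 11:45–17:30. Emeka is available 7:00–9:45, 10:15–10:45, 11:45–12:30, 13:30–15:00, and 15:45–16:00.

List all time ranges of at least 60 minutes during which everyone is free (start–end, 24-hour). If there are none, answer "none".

07:45–09:15, 13:30–15:00

Yolanda free within 07:00–17:30: 07:45–09:30, 12:15–12:30, 13:00–17:30.
Yolanda ∩ Yusuf: 07:45–09:15, 12:15–12:30, 13:00–17:30.
Yolanda ∩ Yusuf ∩ Emeka: 07:45–09:15, 12:15–12:30, 13:30–15:00, 15:45–16:00.
Windows ≥ 60 min: 07:45–09:15, 13:30–15:00.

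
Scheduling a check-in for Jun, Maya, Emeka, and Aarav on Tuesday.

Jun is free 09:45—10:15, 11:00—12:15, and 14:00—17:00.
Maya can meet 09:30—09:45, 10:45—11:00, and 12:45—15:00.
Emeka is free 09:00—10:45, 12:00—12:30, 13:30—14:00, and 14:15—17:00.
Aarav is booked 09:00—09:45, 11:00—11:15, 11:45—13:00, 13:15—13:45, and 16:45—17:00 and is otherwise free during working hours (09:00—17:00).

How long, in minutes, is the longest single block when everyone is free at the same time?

Aarav free within 09:00–17:00: 09:45–11:00, 11:15–11:45, 13:00–13:15, 13:45–16:45.
Jun ∩ Maya: 14:00–15:00.
Jun ∩ Maya ∩ Emeka: 14:15–15:00.
Jun ∩ Maya ∩ Emeka ∩ Aarav: 14:15–15:00.
Single common window of 45 minutes.

45 minutes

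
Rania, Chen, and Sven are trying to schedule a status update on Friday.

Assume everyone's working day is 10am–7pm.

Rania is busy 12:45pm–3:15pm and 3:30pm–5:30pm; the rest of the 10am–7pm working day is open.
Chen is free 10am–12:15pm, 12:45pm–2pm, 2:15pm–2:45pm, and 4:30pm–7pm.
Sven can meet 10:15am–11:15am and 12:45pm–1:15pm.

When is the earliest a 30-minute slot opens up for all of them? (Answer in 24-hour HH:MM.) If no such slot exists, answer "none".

Rania free within 10:00–19:00: 10:00–12:45, 15:15–15:30, 17:30–19:00.
Rania ∩ Chen: 10:00–12:15, 17:30–19:00.
Rania ∩ Chen ∩ Sven: 10:15–11:15.
Windows ≥ 30 min: 10:15–11:15.
Earliest such window starts at 10:15.

10:15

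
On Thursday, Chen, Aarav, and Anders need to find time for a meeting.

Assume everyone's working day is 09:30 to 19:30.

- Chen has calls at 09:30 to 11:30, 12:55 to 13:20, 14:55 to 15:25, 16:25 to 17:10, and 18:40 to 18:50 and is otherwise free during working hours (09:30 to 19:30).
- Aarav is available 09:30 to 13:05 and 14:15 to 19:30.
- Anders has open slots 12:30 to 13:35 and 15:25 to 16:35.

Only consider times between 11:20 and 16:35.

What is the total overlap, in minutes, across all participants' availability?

Chen free within 09:30–19:30: 11:30–12:55, 13:20–14:55, 15:25–16:25, 17:10–18:40, 18:50–19:30.
Chen ∩ Aarav: 11:30–12:55, 14:15–14:55, 15:25–16:25, 17:10–18:40, 18:50–19:30.
Chen ∩ Aarav ∩ Anders: 12:30–12:55, 15:25–16:25.
Restricted to 11:20–16:35: 12:30–12:55, 15:25–16:25.
Total common minutes: 25 + 60 = 85.

85 minutes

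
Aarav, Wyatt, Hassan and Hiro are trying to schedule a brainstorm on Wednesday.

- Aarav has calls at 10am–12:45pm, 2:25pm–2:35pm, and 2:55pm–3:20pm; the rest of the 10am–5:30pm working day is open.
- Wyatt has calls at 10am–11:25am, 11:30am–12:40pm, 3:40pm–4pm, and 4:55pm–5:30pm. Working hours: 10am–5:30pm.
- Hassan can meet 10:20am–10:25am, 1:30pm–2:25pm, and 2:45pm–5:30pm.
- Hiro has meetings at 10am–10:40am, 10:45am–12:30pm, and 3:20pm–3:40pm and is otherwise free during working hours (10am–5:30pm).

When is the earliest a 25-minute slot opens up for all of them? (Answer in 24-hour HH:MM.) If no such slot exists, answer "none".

13:30

Aarav free within 10:00–17:30: 12:45–14:25, 14:35–14:55, 15:20–17:30.
Wyatt free within 10:00–17:30: 11:25–11:30, 12:40–15:40, 16:00–16:55.
Hiro free within 10:00–17:30: 10:40–10:45, 12:30–15:20, 15:40–17:30.
Aarav ∩ Wyatt: 12:45–14:25, 14:35–14:55, 15:20–15:40, 16:00–16:55.
Aarav ∩ Wyatt ∩ Hassan: 13:30–14:25, 14:45–14:55, 15:20–15:40, 16:00–16:55.
Aarav ∩ Wyatt ∩ Hassan ∩ Hiro: 13:30–14:25, 14:45–14:55, 16:00–16:55.
Windows ≥ 25 min: 13:30–14:25, 16:00–16:55.
Earliest such window starts at 13:30.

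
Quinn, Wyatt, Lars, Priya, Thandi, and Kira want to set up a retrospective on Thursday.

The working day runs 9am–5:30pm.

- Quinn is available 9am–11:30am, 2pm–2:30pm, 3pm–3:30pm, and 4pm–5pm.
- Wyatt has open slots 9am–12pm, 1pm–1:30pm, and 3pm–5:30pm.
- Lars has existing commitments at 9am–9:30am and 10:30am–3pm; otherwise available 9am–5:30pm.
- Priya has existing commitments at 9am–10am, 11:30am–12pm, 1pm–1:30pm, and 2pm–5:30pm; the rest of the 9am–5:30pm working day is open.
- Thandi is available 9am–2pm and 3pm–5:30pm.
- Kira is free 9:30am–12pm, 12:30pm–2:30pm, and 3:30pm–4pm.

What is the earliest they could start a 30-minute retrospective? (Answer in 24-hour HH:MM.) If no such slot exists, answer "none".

Lars free within 09:00–17:30: 09:30–10:30, 15:00–17:30.
Priya free within 09:00–17:30: 10:00–11:30, 12:00–13:00, 13:30–14:00.
Quinn ∩ Wyatt: 09:00–11:30, 15:00–15:30, 16:00–17:00.
Quinn ∩ Wyatt ∩ Lars: 09:30–10:30, 15:00–15:30, 16:00–17:00.
Quinn ∩ Wyatt ∩ Lars ∩ Priya: 10:00–10:30.
Quinn ∩ Wyatt ∩ Lars ∩ Priya ∩ Thandi: 10:00–10:30.
Quinn ∩ Wyatt ∩ Lars ∩ Priya ∩ Thandi ∩ Kira: 10:00–10:30.
Windows ≥ 30 min: 10:00–10:30.
Earliest such window starts at 10:00.

10:00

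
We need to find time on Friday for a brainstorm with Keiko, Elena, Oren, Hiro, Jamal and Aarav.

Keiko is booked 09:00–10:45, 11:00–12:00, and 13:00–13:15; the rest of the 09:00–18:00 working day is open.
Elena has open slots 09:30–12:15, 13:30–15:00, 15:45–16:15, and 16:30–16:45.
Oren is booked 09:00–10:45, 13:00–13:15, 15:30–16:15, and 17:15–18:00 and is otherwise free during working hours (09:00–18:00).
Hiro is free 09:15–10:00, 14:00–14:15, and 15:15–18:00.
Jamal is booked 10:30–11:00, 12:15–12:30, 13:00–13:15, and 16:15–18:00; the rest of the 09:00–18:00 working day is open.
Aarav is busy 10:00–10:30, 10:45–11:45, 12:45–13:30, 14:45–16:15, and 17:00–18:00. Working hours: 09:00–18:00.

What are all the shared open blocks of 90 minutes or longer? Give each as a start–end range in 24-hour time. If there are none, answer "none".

Keiko free within 09:00–18:00: 10:45–11:00, 12:00–13:00, 13:15–18:00.
Oren free within 09:00–18:00: 10:45–13:00, 13:15–15:30, 16:15–17:15.
Jamal free within 09:00–18:00: 09:00–10:30, 11:00–12:15, 12:30–13:00, 13:15–16:15.
Aarav free within 09:00–18:00: 09:00–10:00, 10:30–10:45, 11:45–12:45, 13:30–14:45, 16:15–17:00.
Keiko ∩ Elena: 10:45–11:00, 12:00–12:15, 13:30–15:00, 15:45–16:15, 16:30–16:45.
Keiko ∩ Elena ∩ Oren: 10:45–11:00, 12:00–12:15, 13:30–15:00, 16:30–16:45.
Keiko ∩ Elena ∩ Oren ∩ Hiro: 14:00–14:15, 16:30–16:45.
Keiko ∩ Elena ∩ Oren ∩ Hiro ∩ Jamal: 14:00–14:15.
Keiko ∩ Elena ∩ Oren ∩ Hiro ∩ Jamal ∩ Aarav: 14:00–14:15.
Windows ≥ 90 min: (none).

none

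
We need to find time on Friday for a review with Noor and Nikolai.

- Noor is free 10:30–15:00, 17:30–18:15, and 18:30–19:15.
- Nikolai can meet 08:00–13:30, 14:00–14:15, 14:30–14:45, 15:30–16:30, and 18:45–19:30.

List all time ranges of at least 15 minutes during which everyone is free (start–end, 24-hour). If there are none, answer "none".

Noor ∩ Nikolai: 10:30–13:30, 14:00–14:15, 14:30–14:45, 18:45–19:15.
Windows ≥ 15 min: 10:30–13:30, 14:00–14:15, 14:30–14:45, 18:45–19:15.

10:30–13:30, 14:00–14:15, 14:30–14:45, 18:45–19:15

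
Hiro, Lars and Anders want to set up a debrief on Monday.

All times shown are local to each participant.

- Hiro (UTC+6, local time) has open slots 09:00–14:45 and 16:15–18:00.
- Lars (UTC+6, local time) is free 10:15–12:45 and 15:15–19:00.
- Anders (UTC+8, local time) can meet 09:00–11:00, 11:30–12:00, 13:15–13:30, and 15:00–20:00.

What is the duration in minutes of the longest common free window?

105 minutes

Hiro → UTC: 03:00–08:45, 10:15–12:00.
Lars → UTC: 04:15–06:45, 09:15–13:00.
Anders → UTC: 01:00–03:00, 03:30–04:00, 05:15–05:30, 07:00–12:00.
Hiro ∩ Lars: 04:15–06:45, 10:15–12:00.
Hiro ∩ Lars ∩ Anders: 05:15–05:30, 10:15–12:00.
Common window lengths: 15, 105 min; longest is 105.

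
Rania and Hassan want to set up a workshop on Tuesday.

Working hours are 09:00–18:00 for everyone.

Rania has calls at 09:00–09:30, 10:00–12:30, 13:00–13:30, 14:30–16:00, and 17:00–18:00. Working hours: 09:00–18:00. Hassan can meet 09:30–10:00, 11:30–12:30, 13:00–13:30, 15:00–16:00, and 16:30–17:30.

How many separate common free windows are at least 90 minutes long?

Rania free within 09:00–18:00: 09:30–10:00, 12:30–13:00, 13:30–14:30, 16:00–17:00.
Rania ∩ Hassan: 09:30–10:00, 16:30–17:00.
Windows ≥ 90 min: (none).
That's 0 windows.

0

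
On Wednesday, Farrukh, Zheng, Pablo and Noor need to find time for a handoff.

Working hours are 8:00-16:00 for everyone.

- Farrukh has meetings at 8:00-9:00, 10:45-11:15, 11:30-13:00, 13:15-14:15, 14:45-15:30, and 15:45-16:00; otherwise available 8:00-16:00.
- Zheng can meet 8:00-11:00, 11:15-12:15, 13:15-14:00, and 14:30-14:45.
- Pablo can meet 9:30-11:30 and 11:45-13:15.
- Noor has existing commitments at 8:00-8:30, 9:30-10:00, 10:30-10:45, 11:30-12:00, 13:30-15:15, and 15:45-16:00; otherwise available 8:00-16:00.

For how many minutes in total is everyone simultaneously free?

Farrukh free within 08:00–16:00: 09:00–10:45, 11:15–11:30, 13:00–13:15, 14:15–14:45, 15:30–15:45.
Noor free within 08:00–16:00: 08:30–09:30, 10:00–10:30, 10:45–11:30, 12:00–13:30, 15:15–15:45.
Farrukh ∩ Zheng: 09:00–10:45, 11:15–11:30, 14:30–14:45.
Farrukh ∩ Zheng ∩ Pablo: 09:30–10:45, 11:15–11:30.
Farrukh ∩ Zheng ∩ Pablo ∩ Noor: 10:00–10:30, 11:15–11:30.
Total common minutes: 30 + 15 = 45.

45 minutes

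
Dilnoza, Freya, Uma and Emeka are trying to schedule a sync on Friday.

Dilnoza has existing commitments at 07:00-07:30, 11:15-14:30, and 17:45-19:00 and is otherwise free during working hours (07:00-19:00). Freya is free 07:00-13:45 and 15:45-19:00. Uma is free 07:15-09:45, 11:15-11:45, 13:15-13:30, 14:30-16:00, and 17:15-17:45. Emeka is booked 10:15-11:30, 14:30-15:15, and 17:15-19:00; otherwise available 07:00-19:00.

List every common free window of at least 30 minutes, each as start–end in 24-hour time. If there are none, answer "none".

Dilnoza free within 07:00–19:00: 07:30–11:15, 14:30–17:45.
Emeka free within 07:00–19:00: 07:00–10:15, 11:30–14:30, 15:15–17:15.
Dilnoza ∩ Freya: 07:30–11:15, 15:45–17:45.
Dilnoza ∩ Freya ∩ Uma: 07:30–09:45, 15:45–16:00, 17:15–17:45.
Dilnoza ∩ Freya ∩ Uma ∩ Emeka: 07:30–09:45, 15:45–16:00.
Windows ≥ 30 min: 07:30–09:45.

07:30–09:45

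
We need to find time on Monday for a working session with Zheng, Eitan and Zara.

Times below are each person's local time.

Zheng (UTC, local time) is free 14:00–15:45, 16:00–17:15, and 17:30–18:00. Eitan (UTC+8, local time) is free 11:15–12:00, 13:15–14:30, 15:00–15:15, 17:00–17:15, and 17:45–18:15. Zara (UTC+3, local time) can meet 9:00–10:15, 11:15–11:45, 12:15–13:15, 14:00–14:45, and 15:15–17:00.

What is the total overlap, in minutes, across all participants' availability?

Zheng → UTC: 14:00–15:45, 16:00–17:15, 17:30–18:00.
Eitan → UTC: 03:15–04:00, 05:15–06:30, 07:00–07:15, 09:00–09:15, 09:45–10:15.
Zara → UTC: 06:00–07:15, 08:15–08:45, 09:15–10:15, 11:00–11:45, 12:15–14:00.
Zheng ∩ Eitan: (none).
Zheng ∩ Eitan ∩ Zara: (none).
Total common minutes: 0.

0 minutes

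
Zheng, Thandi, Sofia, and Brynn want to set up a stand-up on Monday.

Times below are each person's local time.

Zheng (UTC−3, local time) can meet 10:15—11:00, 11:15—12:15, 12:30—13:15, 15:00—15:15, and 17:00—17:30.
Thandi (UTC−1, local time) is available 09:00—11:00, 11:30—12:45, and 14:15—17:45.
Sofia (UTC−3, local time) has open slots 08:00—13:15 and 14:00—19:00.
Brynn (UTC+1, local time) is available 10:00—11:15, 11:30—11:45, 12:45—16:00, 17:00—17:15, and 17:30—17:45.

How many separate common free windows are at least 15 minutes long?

Zheng → UTC: 13:15–14:00, 14:15–15:15, 15:30–16:15, 18:00–18:15, 20:00–20:30.
Thandi → UTC: 10:00–12:00, 12:30–13:45, 15:15–18:45.
Sofia → UTC: 11:00–16:15, 17:00–22:00.
Brynn → UTC: 09:00–10:15, 10:30–10:45, 11:45–15:00, 16:00–16:15, 16:30–16:45.
Zheng ∩ Thandi: 13:15–13:45, 15:30–16:15, 18:00–18:15.
Zheng ∩ Thandi ∩ Sofia: 13:15–13:45, 15:30–16:15, 18:00–18:15.
Zheng ∩ Thandi ∩ Sofia ∩ Brynn: 13:15–13:45, 16:00–16:15.
Windows ≥ 15 min: 13:15–13:45, 16:00–16:15.
That's 2 windows.

2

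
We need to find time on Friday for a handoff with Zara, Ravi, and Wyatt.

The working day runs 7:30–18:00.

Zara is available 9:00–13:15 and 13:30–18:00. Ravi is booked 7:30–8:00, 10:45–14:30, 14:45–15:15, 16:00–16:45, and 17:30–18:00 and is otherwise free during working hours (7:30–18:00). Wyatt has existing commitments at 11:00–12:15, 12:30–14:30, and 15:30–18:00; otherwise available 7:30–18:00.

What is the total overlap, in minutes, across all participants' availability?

135 minutes

Ravi free within 07:30–18:00: 08:00–10:45, 14:30–14:45, 15:15–16:00, 16:45–17:30.
Wyatt free within 07:30–18:00: 07:30–11:00, 12:15–12:30, 14:30–15:30.
Zara ∩ Ravi: 09:00–10:45, 14:30–14:45, 15:15–16:00, 16:45–17:30.
Zara ∩ Ravi ∩ Wyatt: 09:00–10:45, 14:30–14:45, 15:15–15:30.
Total common minutes: 105 + 15 + 15 = 135.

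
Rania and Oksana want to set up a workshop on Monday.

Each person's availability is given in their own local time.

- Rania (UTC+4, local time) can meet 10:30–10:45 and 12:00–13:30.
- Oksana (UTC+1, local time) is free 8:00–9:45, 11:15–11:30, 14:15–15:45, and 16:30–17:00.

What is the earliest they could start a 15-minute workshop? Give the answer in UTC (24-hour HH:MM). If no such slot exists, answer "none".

Rania → UTC: 06:30–06:45, 08:00–09:30.
Oksana → UTC: 07:00–08:45, 10:15–10:30, 13:15–14:45, 15:30–16:00.
Rania ∩ Oksana: 08:00–08:45.
Windows ≥ 15 min: 08:00–08:45.
Earliest such window starts at 08:00.

08:00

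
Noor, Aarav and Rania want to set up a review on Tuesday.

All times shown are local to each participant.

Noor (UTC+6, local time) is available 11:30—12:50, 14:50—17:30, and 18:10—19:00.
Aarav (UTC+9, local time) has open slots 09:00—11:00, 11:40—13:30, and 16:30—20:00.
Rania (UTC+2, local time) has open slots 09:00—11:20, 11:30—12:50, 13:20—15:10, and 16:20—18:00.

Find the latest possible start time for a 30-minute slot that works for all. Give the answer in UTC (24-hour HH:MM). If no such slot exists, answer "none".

10:20

Noor → UTC: 05:30–06:50, 08:50–11:30, 12:10–13:00.
Aarav → UTC: 00:00–02:00, 02:40–04:30, 07:30–11:00.
Rania → UTC: 07:00–09:20, 09:30–10:50, 11:20–13:10, 14:20–16:00.
Noor ∩ Aarav: 08:50–11:00.
Noor ∩ Aarav ∩ Rania: 08:50–09:20, 09:30–10:50.
Windows ≥ 30 min: 08:50–09:20, 09:30–10:50.
Latest start in the last window 09:30–10:50 is 10:50 − 30 min = 10:20.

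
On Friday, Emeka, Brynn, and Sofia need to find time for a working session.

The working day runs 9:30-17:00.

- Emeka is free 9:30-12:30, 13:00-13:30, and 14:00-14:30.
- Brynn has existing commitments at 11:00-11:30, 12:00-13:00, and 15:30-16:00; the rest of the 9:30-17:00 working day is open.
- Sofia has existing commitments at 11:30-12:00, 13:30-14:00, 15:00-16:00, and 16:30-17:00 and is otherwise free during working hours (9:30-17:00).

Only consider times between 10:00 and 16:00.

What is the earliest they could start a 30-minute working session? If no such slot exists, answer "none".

10:00

Brynn free within 09:30–17:00: 09:30–11:00, 11:30–12:00, 13:00–15:30, 16:00–17:00.
Sofia free within 09:30–17:00: 09:30–11:30, 12:00–13:30, 14:00–15:00, 16:00–16:30.
Emeka ∩ Brynn: 09:30–11:00, 11:30–12:00, 13:00–13:30, 14:00–14:30.
Emeka ∩ Brynn ∩ Sofia: 09:30–11:00, 13:00–13:30, 14:00–14:30.
Restricted to 10:00–16:00: 10:00–11:00, 13:00–13:30, 14:00–14:30.
Windows ≥ 30 min: 10:00–11:00, 13:00–13:30, 14:00–14:30.
Earliest such window starts at 10:00.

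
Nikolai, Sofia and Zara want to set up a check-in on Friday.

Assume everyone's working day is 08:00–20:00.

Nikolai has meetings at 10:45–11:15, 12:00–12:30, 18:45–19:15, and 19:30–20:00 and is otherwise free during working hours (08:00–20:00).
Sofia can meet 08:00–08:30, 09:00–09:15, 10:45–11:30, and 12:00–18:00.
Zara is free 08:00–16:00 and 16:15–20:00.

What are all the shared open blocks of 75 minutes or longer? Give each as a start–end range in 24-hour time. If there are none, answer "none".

Nikolai free within 08:00–20:00: 08:00–10:45, 11:15–12:00, 12:30–18:45, 19:15–19:30.
Nikolai ∩ Sofia: 08:00–08:30, 09:00–09:15, 11:15–11:30, 12:30–18:00.
Nikolai ∩ Sofia ∩ Zara: 08:00–08:30, 09:00–09:15, 11:15–11:30, 12:30–16:00, 16:15–18:00.
Windows ≥ 75 min: 12:30–16:00, 16:15–18:00.

12:30–16:00, 16:15–18:00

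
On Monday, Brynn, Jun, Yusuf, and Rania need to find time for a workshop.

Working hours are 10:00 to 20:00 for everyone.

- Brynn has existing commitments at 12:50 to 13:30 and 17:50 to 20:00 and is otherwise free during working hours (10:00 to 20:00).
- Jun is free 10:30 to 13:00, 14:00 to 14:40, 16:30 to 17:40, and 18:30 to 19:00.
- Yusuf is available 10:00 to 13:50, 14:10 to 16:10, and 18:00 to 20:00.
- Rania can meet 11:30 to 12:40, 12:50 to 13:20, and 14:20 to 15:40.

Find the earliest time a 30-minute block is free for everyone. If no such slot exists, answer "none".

Brynn free within 10:00–20:00: 10:00–12:50, 13:30–17:50.
Brynn ∩ Jun: 10:30–12:50, 14:00–14:40, 16:30–17:40.
Brynn ∩ Jun ∩ Yusuf: 10:30–12:50, 14:10–14:40.
Brynn ∩ Jun ∩ Yusuf ∩ Rania: 11:30–12:40, 14:20–14:40.
Windows ≥ 30 min: 11:30–12:40.
Earliest such window starts at 11:30.

11:30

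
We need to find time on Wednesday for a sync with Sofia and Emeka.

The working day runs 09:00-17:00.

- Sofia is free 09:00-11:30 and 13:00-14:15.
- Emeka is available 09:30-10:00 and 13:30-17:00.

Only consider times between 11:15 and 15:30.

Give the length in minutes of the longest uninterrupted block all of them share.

45 minutes

Sofia ∩ Emeka: 09:30–10:00, 13:30–14:15.
Restricted to 11:15–15:30: 13:30–14:15.
Single common window of 45 minutes.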